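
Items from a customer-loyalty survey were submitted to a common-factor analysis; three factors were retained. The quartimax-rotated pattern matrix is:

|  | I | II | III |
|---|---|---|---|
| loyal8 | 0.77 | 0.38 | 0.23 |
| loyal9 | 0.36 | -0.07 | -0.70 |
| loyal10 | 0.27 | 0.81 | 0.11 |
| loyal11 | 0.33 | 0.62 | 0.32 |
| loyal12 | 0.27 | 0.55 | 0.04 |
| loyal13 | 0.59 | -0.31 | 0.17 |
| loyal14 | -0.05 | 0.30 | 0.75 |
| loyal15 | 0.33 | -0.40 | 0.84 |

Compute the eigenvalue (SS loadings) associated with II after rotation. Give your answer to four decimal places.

SS loadings for II = 0.38² + (-0.07)² + 0.81² + 0.62² + 0.55² + (-0.31)² + 0.30² + (-0.40)² = 0.1444 + 0.0049 + 0.6561 + 0.3844 + 0.3025 + 0.0961 + 0.0900 + 0.1600 = 1.8384

1.8384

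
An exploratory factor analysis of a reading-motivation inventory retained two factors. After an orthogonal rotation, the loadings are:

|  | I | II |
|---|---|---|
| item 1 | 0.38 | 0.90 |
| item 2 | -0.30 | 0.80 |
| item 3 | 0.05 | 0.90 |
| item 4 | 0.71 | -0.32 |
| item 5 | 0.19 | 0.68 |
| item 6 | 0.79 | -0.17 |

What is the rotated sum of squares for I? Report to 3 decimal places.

SS loadings for I = 0.38² + (-0.30)² + 0.05² + 0.71² + 0.19² + 0.79² = 0.1444 + 0.0900 + 0.0025 + 0.5041 + 0.0361 + 0.6241 = 1.4012

1.401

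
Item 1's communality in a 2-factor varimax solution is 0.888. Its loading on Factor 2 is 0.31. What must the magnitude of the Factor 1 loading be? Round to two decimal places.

Under orthogonal rotation h² = Σλ², so λ_Factor 1² = h² − (0.0961) = 0.888 − 0.0961 = 0.7919.
|λ| = √0.7919 = 0.8899.

0.89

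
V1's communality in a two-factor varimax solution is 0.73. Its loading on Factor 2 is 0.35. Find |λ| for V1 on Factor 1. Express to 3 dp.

Under orthogonal rotation h² = Σλ², so λ_Factor 1² = h² − (0.1225) = 0.73 − 0.1225 = 0.6075.
|λ| = √0.6075 = 0.7794.

0.779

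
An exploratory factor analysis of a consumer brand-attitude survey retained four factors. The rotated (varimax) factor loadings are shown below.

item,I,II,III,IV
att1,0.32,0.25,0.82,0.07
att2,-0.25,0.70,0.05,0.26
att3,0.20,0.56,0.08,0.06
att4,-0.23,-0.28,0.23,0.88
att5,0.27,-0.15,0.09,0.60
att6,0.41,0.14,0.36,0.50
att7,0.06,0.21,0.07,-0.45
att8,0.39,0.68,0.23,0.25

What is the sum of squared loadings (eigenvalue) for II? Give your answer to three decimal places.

SS loadings for II = 0.25² + 0.70² + 0.56² + (-0.28)² + (-0.15)² + 0.14² + 0.21² + 0.68² = 0.0625 + 0.4900 + 0.3136 + 0.0784 + 0.0225 + 0.0196 + 0.0441 + 0.4624 = 1.4931

1.493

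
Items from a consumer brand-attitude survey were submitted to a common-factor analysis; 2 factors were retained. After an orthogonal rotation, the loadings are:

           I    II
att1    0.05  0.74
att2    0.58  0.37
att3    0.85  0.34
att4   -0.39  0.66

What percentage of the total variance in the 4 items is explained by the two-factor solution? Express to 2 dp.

Communalities: 0.5501, 0.4733, 0.8381, 0.5877; Σh² = 2.4492.
Total variance with 4 standardized items is 4, so the solution explains 2.4492/4 = 0.6123 = 61.23%.

61.23%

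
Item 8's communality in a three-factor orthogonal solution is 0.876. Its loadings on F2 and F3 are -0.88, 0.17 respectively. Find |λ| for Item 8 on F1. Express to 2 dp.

Under orthogonal rotation h² = Σλ², so λ_F1² = h² − (0.8033) = 0.876 − 0.8033 = 0.0727.
|λ| = √0.0727 = 0.2696.

0.27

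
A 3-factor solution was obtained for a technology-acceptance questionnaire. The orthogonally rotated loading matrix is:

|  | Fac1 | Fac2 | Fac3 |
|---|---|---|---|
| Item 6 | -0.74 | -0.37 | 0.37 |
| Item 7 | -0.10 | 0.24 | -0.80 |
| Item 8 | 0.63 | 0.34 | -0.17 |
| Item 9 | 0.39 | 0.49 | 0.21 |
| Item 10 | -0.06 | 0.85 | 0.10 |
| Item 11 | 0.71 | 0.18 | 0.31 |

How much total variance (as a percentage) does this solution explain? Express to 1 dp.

64.6%

SS loadings by factor: 1.6143, 1.3051, 0.9560; total = 3.8754.
Total variance with 6 standardized items is 6, so the solution explains 3.8754/6 = 0.6459 = 64.59%.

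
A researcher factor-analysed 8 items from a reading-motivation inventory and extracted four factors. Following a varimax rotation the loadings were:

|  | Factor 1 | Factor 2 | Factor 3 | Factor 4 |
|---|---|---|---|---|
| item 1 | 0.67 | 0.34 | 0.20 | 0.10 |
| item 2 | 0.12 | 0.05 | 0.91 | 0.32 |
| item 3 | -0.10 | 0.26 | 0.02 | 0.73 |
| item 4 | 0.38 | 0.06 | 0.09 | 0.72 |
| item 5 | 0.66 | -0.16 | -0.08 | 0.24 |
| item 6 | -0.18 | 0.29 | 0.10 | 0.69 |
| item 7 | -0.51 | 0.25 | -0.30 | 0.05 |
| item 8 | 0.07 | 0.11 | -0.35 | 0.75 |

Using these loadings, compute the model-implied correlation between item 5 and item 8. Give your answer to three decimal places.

r̂ = Σ λ_i·λ_j across factors = (0.66)(0.07) + (-0.16)(0.11) + (-0.08)(-0.35) + (0.24)(0.75)
  = +0.0462 -0.0176 +0.0280 +0.1800 = 0.2366

0.237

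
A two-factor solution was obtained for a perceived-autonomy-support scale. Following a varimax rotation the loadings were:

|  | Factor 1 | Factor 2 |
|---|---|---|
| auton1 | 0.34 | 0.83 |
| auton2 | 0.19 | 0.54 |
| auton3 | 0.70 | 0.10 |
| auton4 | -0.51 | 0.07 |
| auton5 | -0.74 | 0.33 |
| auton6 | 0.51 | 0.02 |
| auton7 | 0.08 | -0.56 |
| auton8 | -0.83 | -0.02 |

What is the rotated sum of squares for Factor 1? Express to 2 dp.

2.40

SS loadings for Factor 1 = 0.34² + 0.19² + 0.70² + (-0.51)² + (-0.74)² + 0.51² + 0.08² + (-0.83)² = 0.1156 + 0.0361 + 0.4900 + 0.2601 + 0.5476 + 0.2601 + 0.0064 + 0.6889 = 2.4048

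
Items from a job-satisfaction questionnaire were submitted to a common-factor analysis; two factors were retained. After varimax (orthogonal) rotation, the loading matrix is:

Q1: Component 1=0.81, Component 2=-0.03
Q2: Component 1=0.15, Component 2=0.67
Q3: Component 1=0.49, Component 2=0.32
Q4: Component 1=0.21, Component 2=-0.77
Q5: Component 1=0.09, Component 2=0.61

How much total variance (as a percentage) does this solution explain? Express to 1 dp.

Communalities: 0.6570, 0.4714, 0.3425, 0.6370, 0.3802; Σh² = 2.4881.
Total variance with 5 standardized items is 5, so the solution explains 2.4881/5 = 0.4976 = 49.76%.

49.8%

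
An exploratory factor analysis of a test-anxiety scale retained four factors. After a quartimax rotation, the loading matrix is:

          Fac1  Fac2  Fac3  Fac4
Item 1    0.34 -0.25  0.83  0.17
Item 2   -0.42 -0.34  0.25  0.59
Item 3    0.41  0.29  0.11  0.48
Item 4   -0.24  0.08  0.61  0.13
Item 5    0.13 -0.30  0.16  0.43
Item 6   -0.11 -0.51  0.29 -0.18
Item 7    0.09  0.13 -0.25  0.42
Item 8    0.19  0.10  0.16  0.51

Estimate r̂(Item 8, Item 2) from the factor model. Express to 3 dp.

r̂ = Σ λ_i·λ_j across factors = (0.19)(-0.42) + (0.10)(-0.34) + (0.16)(0.25) + (0.51)(0.59)
  = -0.0798 -0.0340 +0.0400 +0.3009 = 0.2271

0.227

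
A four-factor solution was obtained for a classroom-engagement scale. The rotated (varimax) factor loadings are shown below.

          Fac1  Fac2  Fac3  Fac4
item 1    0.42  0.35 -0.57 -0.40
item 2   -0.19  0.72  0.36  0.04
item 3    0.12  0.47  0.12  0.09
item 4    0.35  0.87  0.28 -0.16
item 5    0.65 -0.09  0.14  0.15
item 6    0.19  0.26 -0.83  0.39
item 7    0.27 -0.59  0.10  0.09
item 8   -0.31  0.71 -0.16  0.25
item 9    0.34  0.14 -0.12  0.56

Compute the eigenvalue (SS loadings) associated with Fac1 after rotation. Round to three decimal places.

SS loadings for Fac1 = 0.42² + (-0.19)² + 0.12² + 0.35² + 0.65² + 0.19² + 0.27² + (-0.31)² + 0.34² = 0.1764 + 0.0361 + 0.0144 + 0.1225 + 0.4225 + 0.0361 + 0.0729 + 0.0961 + 0.1156 = 1.0926

1.093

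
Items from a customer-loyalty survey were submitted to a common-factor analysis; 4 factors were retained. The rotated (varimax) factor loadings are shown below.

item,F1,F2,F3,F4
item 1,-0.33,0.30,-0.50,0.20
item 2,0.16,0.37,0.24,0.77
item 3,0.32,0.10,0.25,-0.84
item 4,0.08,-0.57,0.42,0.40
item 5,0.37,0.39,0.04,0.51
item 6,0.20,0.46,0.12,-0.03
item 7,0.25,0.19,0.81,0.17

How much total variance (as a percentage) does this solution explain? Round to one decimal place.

63.6%

SS loadings by factor: 0.4827, 0.9616, 1.2186, 1.7884; total = 4.4513.
Total variance with 7 standardized items is 7, so the solution explains 4.4513/7 = 0.6359 = 63.59%.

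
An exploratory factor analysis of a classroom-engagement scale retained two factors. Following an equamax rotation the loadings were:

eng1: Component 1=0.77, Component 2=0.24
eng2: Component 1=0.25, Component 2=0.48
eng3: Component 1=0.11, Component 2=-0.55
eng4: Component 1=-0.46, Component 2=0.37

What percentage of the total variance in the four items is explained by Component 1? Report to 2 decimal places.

21.98%

SS loadings for Component 1 = 0.77² + 0.25² + 0.11² + (-0.46)² = 0.8791
With 4 standardized items, total variance = 4. Proportion = 0.8791/4 = 0.2198 → 21.98%.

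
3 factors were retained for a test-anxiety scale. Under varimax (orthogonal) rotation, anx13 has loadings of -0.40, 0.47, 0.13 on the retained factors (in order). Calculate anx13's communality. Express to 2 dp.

h² = (-0.40)² + 0.47² + 0.13² = 0.1600 + 0.2209 + 0.0169 = 0.3978

0.40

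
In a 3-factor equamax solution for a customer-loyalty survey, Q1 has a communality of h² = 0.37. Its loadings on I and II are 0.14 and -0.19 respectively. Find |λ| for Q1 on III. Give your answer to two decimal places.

Under orthogonal rotation h² = Σλ², so λ_III² = h² − (0.0557) = 0.37 − 0.0557 = 0.3143.
|λ| = √0.3143 = 0.5606.

0.56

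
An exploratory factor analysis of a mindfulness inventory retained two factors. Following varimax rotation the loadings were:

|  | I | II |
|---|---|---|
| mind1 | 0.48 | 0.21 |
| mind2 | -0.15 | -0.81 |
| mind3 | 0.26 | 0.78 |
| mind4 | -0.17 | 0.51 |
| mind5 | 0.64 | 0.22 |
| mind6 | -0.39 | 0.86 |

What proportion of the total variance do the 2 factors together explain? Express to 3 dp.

0.545

Communalities: 0.2745, 0.6786, 0.6760, 0.2890, 0.4580, 0.8917; Σh² = 3.2678.
Total variance with 6 standardized items is 6, so the solution explains 3.2678/6 = 0.5446.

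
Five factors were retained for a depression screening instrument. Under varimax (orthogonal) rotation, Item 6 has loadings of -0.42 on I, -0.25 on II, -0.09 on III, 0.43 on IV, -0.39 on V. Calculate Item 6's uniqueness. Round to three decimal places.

h² = (-0.42)² + (-0.25)² + (-0.09)² + 0.43² + (-0.39)² = 0.1764 + 0.0625 + 0.0081 + 0.1849 + 0.1521 = 0.5840
Uniqueness u² = 1 − h² = 1 − 0.5840 = 0.4160

0.416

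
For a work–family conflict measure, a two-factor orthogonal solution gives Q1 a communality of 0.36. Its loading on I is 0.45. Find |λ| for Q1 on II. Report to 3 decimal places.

0.397

Under orthogonal rotation h² = Σλ², so λ_II² = h² − (0.2025) = 0.36 − 0.2025 = 0.1575.
|λ| = √0.1575 = 0.3969.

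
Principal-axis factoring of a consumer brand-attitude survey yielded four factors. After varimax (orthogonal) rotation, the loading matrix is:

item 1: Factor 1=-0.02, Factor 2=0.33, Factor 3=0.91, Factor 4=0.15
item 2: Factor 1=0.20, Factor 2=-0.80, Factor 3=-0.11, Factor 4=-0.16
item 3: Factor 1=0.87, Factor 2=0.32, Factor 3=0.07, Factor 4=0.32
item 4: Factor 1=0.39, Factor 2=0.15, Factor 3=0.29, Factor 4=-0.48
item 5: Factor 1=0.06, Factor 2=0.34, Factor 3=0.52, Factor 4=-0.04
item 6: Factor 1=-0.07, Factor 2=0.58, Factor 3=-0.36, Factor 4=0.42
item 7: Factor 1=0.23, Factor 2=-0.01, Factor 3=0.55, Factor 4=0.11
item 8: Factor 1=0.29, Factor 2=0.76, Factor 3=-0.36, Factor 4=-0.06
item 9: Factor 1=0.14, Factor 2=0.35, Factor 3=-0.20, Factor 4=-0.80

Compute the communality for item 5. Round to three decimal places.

h² = 0.06² + 0.34² + 0.52² + (-0.04)² = 0.0036 + 0.1156 + 0.2704 + 0.0016 = 0.3912

0.391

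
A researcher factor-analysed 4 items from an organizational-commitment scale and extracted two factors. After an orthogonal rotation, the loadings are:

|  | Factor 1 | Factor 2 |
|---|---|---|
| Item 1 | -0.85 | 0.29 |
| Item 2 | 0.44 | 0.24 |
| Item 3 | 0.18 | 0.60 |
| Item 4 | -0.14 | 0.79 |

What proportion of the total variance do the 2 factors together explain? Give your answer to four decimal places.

0.5235

SS loadings by factor: 0.9681, 1.1258; total = 2.0939.
Total variance with 4 standardized items is 4, so the solution explains 2.0939/4 = 0.5235.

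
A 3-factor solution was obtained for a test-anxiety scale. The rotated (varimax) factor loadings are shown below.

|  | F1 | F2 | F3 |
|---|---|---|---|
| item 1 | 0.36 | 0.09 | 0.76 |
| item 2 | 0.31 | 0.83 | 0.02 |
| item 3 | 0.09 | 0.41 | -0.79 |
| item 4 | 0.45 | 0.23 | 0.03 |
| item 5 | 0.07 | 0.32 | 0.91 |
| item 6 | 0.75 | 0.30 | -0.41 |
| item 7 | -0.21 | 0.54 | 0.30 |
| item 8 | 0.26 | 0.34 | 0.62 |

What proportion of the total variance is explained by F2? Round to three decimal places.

0.190

SS loadings for F2 = 0.09² + 0.83² + 0.41² + 0.23² + 0.32² + 0.30² + 0.54² + 0.34² = 1.5176
Proportion of variance = 1.5176 / 8 = 0.1897.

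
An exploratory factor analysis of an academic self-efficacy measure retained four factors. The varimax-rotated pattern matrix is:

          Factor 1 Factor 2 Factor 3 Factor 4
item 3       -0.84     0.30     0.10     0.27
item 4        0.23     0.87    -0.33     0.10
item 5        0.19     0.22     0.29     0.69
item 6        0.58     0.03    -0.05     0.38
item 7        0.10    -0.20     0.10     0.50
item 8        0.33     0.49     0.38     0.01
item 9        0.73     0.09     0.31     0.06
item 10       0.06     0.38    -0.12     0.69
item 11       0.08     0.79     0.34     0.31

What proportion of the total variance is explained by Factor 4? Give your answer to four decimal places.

0.1699

SS loadings for Factor 4 = 0.27² + 0.10² + 0.69² + 0.38² + 0.50² + 0.01² + 0.06² + 0.69² + 0.31² = 1.5293
Proportion of variance = 1.5293 / 9 = 0.1699.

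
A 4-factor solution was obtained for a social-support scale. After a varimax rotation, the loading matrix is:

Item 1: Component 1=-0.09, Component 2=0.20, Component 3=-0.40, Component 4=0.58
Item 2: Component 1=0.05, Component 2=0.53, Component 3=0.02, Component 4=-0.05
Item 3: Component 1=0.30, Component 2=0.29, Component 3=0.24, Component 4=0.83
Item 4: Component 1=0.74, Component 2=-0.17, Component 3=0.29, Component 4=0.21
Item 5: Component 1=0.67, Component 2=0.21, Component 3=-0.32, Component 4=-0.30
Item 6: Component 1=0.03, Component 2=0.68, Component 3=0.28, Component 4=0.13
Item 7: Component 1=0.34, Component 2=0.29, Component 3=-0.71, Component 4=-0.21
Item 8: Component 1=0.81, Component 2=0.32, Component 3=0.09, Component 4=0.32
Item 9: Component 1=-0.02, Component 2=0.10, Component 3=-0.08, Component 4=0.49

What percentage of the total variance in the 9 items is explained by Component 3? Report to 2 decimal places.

SS loadings for Component 3 = (-0.40)² + 0.02² + 0.24² + 0.29² + (-0.32)² + 0.28² + (-0.71)² + 0.09² + (-0.08)² = 1.0015
With 9 standardized items, total variance = 9. Proportion = 1.0015/9 = 0.1113 → 11.13%.

11.13%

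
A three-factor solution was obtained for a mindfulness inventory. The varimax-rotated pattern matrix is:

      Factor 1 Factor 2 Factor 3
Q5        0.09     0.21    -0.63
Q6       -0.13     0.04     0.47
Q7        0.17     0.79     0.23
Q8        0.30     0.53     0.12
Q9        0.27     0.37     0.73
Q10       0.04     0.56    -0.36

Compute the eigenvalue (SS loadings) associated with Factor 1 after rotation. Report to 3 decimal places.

SS loadings for Factor 1 = 0.09² + (-0.13)² + 0.17² + 0.30² + 0.27² + 0.04² = 0.0081 + 0.0169 + 0.0289 + 0.0900 + 0.0729 + 0.0016 = 0.2184

0.218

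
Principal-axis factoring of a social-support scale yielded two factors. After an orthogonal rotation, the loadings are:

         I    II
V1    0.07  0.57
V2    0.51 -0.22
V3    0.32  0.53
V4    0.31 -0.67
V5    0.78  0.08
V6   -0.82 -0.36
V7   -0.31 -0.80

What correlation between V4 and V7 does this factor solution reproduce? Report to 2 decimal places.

0.44

r̂ = Σ λ_i·λ_j across factors = (0.31)(-0.31) + (-0.67)(-0.80)
  = -0.0961 +0.5360 = 0.4399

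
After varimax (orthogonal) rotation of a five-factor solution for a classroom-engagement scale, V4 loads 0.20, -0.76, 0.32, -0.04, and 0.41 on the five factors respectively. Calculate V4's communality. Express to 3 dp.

h² = 0.20² + (-0.76)² + 0.32² + (-0.04)² + 0.41² = 0.0400 + 0.5776 + 0.1024 + 0.0016 + 0.1681 = 0.8897

0.890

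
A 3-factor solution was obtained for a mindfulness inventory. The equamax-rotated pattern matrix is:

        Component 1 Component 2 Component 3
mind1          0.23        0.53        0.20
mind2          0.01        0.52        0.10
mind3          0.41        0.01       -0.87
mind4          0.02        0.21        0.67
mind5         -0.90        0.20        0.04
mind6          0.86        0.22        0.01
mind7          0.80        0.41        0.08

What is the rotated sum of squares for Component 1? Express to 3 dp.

2.411

SS loadings for Component 1 = 0.23² + 0.01² + 0.41² + 0.02² + (-0.90)² + 0.86² + 0.80² = 0.0529 + 0.0001 + 0.1681 + 0.0004 + 0.8100 + 0.7396 + 0.6400 = 2.4111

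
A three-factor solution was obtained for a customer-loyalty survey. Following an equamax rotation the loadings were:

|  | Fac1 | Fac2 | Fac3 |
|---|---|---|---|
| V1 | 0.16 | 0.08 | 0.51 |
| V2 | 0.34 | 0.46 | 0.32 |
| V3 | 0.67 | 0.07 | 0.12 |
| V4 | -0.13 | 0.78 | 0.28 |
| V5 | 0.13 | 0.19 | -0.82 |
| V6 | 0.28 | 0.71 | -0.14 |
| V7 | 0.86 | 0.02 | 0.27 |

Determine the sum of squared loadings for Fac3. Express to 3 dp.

1.220

SS loadings for Fac3 = 0.51² + 0.32² + 0.12² + 0.28² + (-0.82)² + (-0.14)² + 0.27² = 0.2601 + 0.1024 + 0.0144 + 0.0784 + 0.6724 + 0.0196 + 0.0729 = 1.2202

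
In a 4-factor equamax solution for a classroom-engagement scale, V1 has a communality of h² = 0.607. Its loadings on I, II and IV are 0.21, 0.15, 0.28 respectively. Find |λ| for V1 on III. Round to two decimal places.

Under orthogonal rotation h² = Σλ², so λ_III² = h² − (0.1450) = 0.607 − 0.1450 = 0.4620.
|λ| = √0.4620 = 0.6797.

0.68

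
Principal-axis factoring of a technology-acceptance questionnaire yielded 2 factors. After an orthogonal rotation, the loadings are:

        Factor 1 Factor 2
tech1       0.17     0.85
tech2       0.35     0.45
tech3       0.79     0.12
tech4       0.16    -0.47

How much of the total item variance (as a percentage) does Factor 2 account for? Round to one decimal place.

SS loadings for Factor 2 = 0.85² + 0.45² + 0.12² + (-0.47)² = 1.1603
With 4 standardized items, total variance = 4. Proportion = 1.1603/4 = 0.2901 → 29.01%.

29.0%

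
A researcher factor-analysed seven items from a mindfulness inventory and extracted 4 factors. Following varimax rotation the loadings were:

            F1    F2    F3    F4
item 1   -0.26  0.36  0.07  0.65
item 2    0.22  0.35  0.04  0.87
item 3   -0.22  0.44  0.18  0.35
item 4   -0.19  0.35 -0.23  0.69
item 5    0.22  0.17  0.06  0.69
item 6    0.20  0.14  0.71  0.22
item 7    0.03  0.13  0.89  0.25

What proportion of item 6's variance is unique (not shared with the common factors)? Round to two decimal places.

h² = 0.20² + 0.14² + 0.71² + 0.22² = 0.0400 + 0.0196 + 0.5041 + 0.0484 = 0.6121
Uniqueness u² = 1 − h² = 1 − 0.6121 = 0.3879

0.39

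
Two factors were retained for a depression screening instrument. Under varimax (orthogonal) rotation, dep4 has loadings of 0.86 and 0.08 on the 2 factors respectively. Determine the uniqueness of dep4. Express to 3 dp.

0.254

h² = 0.86² + 0.08² = 0.7396 + 0.0064 = 0.7460
Uniqueness u² = 1 − h² = 1 − 0.7460 = 0.2540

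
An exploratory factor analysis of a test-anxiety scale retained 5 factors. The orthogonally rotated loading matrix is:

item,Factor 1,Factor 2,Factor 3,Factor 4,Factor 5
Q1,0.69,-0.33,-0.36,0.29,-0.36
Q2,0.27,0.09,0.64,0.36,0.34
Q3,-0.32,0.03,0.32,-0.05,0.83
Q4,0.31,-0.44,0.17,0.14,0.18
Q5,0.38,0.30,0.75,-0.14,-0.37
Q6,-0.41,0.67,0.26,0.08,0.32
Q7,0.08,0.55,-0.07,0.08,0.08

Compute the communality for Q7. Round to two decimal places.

0.33

h² = 0.08² + 0.55² + (-0.07)² + 0.08² + 0.08² = 0.0064 + 0.3025 + 0.0049 + 0.0064 + 0.0064 = 0.3266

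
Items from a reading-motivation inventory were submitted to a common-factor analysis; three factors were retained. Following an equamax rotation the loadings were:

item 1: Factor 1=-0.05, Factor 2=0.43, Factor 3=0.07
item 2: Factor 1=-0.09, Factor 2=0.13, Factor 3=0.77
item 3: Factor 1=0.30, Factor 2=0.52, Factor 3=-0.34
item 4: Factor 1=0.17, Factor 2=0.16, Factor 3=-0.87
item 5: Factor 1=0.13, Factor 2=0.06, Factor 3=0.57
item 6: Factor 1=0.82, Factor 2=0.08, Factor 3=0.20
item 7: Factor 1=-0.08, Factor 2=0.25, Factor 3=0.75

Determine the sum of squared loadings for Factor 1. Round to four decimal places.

SS loadings for Factor 1 = (-0.05)² + (-0.09)² + 0.30² + 0.17² + 0.13² + 0.82² + (-0.08)² = 0.0025 + 0.0081 + 0.0900 + 0.0289 + 0.0169 + 0.6724 + 0.0064 = 0.8252

0.8252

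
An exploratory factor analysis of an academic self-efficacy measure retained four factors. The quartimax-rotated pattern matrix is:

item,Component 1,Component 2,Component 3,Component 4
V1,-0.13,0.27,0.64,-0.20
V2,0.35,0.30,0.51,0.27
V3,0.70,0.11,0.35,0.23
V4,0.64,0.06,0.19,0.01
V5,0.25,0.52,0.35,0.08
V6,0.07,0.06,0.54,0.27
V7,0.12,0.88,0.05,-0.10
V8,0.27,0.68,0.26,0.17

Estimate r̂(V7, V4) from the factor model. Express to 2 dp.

0.14

r̂ = Σ λ_i·λ_j across factors = (0.12)(0.64) + (0.88)(0.06) + (0.05)(0.19) + (-0.10)(0.01)
  = +0.0768 +0.0528 +0.0095 -0.0010 = 0.1381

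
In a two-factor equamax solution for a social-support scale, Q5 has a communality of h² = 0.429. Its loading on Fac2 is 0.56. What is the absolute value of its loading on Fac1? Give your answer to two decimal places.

Under orthogonal rotation h² = Σλ², so λ_Fac1² = h² − (0.3136) = 0.429 − 0.3136 = 0.1154.
|λ| = √0.1154 = 0.3397.

0.34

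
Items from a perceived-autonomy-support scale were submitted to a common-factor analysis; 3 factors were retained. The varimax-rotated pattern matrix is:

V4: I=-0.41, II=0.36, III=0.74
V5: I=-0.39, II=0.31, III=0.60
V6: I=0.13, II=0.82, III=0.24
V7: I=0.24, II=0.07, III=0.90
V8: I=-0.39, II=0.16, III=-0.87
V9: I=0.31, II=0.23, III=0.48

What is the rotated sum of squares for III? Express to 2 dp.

SS loadings for III = 0.74² + 0.60² + 0.24² + 0.90² + (-0.87)² + 0.48² = 0.5476 + 0.3600 + 0.0576 + 0.8100 + 0.7569 + 0.2304 = 2.7625

2.76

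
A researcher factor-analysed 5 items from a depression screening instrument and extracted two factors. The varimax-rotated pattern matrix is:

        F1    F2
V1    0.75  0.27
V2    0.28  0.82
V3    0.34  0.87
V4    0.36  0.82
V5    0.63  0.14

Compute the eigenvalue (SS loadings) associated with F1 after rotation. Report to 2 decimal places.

SS loadings for F1 = 0.75² + 0.28² + 0.34² + 0.36² + 0.63² = 0.5625 + 0.0784 + 0.1156 + 0.1296 + 0.3969 = 1.2830

1.28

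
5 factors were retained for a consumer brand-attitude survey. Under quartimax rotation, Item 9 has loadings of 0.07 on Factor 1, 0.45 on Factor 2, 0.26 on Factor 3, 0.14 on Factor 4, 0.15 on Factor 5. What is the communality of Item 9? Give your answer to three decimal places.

h² = 0.07² + 0.45² + 0.26² + 0.14² + 0.15² = 0.0049 + 0.2025 + 0.0676 + 0.0196 + 0.0225 = 0.3171

0.317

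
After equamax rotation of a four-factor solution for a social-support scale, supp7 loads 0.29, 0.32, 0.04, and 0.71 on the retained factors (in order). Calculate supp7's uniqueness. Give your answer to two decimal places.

h² = 0.29² + 0.32² + 0.04² + 0.71² = 0.0841 + 0.1024 + 0.0016 + 0.5041 = 0.6922
Uniqueness u² = 1 − h² = 1 − 0.6922 = 0.3078

0.31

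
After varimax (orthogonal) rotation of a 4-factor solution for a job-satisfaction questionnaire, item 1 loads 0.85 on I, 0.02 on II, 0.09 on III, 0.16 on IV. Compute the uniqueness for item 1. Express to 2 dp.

0.24

h² = 0.85² + 0.02² + 0.09² + 0.16² = 0.7225 + 0.0004 + 0.0081 + 0.0256 = 0.7566
Uniqueness u² = 1 − h² = 1 − 0.7566 = 0.2434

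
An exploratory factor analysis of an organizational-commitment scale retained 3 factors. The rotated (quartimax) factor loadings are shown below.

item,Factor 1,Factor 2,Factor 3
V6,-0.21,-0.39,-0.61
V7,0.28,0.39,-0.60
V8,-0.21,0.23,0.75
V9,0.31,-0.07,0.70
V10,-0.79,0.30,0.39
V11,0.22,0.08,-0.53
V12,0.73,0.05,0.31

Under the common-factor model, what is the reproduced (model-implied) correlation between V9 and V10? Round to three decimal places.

0.007

r̂ = Σ λ_i·λ_j across factors = (0.31)(-0.79) + (-0.07)(0.30) + (0.70)(0.39)
  = -0.2449 -0.0210 +0.2730 = 0.0071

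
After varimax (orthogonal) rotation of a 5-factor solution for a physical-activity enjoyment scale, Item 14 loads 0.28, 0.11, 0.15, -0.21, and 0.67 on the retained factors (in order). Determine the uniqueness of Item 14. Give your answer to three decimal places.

h² = 0.28² + 0.11² + 0.15² + (-0.21)² + 0.67² = 0.0784 + 0.0121 + 0.0225 + 0.0441 + 0.4489 = 0.6060
Uniqueness u² = 1 − h² = 1 − 0.6060 = 0.3940

0.394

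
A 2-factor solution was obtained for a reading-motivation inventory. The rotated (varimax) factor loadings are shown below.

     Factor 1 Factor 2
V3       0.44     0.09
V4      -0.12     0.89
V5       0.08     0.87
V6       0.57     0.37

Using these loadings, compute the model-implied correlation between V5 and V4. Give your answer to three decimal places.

0.765

r̂ = Σ λ_i·λ_j across factors = (0.08)(-0.12) + (0.87)(0.89)
  = -0.0096 +0.7743 = 0.7647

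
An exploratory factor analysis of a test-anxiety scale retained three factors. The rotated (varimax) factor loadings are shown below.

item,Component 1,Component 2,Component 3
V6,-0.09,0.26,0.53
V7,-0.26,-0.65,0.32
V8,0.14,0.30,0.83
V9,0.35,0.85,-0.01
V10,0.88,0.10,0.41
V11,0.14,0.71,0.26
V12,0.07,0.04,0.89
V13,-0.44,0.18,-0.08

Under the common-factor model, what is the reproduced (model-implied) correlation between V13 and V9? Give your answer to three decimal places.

-0.000

r̂ = Σ λ_i·λ_j across factors = (-0.44)(0.35) + (0.18)(0.85) + (-0.08)(-0.01)
  = -0.1540 +0.1530 +0.0008 = -0.0002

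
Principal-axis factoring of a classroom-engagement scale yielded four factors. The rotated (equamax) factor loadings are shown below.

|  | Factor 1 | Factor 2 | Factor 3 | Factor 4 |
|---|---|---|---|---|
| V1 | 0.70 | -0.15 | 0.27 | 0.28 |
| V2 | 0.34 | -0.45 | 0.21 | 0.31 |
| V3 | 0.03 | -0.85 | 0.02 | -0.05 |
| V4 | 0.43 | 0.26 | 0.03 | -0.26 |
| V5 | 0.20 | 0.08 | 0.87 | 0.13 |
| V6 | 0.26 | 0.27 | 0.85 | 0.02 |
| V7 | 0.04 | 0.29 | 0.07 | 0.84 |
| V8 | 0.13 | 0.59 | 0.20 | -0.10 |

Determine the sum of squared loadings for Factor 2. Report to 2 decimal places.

SS loadings for Factor 2 = (-0.15)² + (-0.45)² + (-0.85)² + 0.26² + 0.08² + 0.27² + 0.29² + 0.59² = 0.0225 + 0.2025 + 0.7225 + 0.0676 + 0.0064 + 0.0729 + 0.0841 + 0.3481 = 1.5266

1.53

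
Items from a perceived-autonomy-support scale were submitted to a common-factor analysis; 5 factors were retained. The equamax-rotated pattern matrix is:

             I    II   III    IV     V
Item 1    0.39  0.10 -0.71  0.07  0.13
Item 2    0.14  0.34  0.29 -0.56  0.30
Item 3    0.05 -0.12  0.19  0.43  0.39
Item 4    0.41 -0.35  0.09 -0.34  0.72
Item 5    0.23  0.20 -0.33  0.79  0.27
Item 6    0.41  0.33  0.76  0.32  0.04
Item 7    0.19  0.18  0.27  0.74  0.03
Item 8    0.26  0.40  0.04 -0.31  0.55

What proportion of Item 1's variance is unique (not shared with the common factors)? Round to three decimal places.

0.312

h² = 0.39² + 0.10² + (-0.71)² + 0.07² + 0.13² = 0.1521 + 0.0100 + 0.5041 + 0.0049 + 0.0169 = 0.6880
Uniqueness u² = 1 − h² = 1 − 0.6880 = 0.3120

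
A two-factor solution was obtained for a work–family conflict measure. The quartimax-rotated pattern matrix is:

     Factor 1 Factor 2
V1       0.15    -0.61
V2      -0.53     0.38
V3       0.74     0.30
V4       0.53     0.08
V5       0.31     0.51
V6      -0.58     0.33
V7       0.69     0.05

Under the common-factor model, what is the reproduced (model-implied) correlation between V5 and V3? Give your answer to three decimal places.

0.382

r̂ = Σ λ_i·λ_j across factors = (0.31)(0.74) + (0.51)(0.30)
  = +0.2294 +0.1530 = 0.3824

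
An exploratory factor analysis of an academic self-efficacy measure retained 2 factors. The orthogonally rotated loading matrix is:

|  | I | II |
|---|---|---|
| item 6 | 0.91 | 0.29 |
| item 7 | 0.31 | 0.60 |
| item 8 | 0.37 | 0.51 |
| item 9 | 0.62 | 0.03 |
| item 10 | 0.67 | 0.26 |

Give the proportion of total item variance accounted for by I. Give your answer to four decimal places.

0.3789

SS loadings for I = 0.91² + 0.31² + 0.37² + 0.62² + 0.67² = 1.8944
Proportion of variance = 1.8944 / 5 = 0.3789.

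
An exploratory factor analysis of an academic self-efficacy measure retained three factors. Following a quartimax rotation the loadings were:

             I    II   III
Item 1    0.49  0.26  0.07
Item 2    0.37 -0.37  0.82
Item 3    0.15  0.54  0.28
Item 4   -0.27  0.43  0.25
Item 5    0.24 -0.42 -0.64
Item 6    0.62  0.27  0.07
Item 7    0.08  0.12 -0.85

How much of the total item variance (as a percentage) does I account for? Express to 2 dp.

SS loadings for I = 0.49² + 0.37² + 0.15² + (-0.27)² + 0.24² + 0.62² + 0.08² = 0.9208
With 7 standardized items, total variance = 7. Proportion = 0.9208/7 = 0.1315 → 13.15%.

13.15%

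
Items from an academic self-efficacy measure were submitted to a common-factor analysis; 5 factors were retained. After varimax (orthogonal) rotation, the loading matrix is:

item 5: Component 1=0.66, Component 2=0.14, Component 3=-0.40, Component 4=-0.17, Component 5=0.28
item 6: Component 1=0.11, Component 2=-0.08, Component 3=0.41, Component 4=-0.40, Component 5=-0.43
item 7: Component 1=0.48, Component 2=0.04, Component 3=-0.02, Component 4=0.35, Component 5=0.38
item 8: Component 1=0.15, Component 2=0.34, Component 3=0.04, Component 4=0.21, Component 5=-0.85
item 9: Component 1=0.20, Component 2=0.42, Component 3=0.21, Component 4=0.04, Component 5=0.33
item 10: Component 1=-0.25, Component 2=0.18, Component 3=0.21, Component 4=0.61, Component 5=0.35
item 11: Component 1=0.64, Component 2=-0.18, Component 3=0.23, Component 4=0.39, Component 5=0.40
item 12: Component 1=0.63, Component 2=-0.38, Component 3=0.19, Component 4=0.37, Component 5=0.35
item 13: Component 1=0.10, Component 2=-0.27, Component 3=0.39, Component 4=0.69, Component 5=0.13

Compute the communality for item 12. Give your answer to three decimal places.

0.837

h² = 0.63² + (-0.38)² + 0.19² + 0.37² + 0.35² = 0.3969 + 0.1444 + 0.0361 + 0.1369 + 0.1225 = 0.8368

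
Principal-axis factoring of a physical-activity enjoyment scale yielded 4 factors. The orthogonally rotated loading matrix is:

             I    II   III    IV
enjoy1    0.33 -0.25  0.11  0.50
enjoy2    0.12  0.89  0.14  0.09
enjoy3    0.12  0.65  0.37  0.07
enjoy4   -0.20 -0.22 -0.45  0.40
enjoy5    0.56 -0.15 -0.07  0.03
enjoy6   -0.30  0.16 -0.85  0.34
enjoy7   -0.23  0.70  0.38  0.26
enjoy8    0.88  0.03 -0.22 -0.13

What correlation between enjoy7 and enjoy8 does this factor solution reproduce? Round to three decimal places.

-0.299

r̂ = Σ λ_i·λ_j across factors = (-0.23)(0.88) + (0.70)(0.03) + (0.38)(-0.22) + (0.26)(-0.13)
  = -0.2024 +0.0210 -0.0836 -0.0338 = -0.2988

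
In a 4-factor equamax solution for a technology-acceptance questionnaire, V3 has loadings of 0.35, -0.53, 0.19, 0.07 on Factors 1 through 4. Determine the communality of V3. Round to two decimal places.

h² = 0.35² + (-0.53)² + 0.19² + 0.07² = 0.1225 + 0.2809 + 0.0361 + 0.0049 = 0.4444

0.44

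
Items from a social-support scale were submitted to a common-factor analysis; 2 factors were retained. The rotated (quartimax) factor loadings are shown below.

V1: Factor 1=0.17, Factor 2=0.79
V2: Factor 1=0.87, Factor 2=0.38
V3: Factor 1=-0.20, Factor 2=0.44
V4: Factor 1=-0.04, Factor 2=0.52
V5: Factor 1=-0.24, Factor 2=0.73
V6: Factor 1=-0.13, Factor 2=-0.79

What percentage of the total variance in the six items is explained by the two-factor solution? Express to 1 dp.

Communalities: 0.6530, 0.9013, 0.2336, 0.2720, 0.5905, 0.6410; Σh² = 3.2914.
Total variance with 6 standardized items is 6, so the solution explains 3.2914/6 = 0.5486 = 54.86%.

54.9%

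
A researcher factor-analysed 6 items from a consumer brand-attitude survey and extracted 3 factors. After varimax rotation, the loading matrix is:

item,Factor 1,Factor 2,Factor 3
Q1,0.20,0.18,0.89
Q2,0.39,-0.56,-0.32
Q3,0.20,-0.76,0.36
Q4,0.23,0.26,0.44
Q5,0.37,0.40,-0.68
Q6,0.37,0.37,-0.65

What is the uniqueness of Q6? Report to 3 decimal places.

0.304

h² = 0.37² + 0.37² + (-0.65)² = 0.1369 + 0.1369 + 0.4225 = 0.6963
Uniqueness u² = 1 − h² = 1 − 0.6963 = 0.3037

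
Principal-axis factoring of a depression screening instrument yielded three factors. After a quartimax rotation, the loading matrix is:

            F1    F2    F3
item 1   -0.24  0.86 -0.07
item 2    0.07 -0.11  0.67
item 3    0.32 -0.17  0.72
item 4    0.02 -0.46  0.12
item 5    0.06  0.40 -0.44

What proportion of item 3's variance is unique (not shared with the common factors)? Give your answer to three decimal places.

0.350

h² = 0.32² + (-0.17)² + 0.72² = 0.1024 + 0.0289 + 0.5184 = 0.6497
Uniqueness u² = 1 − h² = 1 − 0.6497 = 0.3503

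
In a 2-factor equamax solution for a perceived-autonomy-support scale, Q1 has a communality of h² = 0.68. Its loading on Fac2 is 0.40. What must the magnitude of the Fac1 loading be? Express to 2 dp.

0.72

Under orthogonal rotation h² = Σλ², so λ_Fac1² = h² − (0.1600) = 0.68 − 0.1600 = 0.5200.
|λ| = √0.5200 = 0.7211.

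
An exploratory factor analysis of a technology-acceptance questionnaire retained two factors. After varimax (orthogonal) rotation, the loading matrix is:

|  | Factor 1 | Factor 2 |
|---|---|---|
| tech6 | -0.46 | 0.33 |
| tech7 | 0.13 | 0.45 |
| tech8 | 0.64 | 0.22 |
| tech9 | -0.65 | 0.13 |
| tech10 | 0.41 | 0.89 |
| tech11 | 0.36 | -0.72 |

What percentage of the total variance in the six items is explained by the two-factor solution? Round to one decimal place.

50.8%

SS loadings by factor: 1.3583, 1.6872; total = 3.0455.
Total variance with 6 standardized items is 6, so the solution explains 3.0455/6 = 0.5076 = 50.76%.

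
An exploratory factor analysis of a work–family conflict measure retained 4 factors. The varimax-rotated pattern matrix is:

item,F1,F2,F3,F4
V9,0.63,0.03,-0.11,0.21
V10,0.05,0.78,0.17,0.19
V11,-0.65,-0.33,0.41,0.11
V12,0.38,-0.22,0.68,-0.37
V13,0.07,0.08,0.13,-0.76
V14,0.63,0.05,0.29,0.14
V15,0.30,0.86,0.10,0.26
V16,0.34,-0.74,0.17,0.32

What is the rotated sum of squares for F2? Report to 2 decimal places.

SS loadings for F2 = 0.03² + 0.78² + (-0.33)² + (-0.22)² + 0.08² + 0.05² + 0.86² + (-0.74)² = 0.0009 + 0.6084 + 0.1089 + 0.0484 + 0.0064 + 0.0025 + 0.7396 + 0.5476 = 2.0627

2.06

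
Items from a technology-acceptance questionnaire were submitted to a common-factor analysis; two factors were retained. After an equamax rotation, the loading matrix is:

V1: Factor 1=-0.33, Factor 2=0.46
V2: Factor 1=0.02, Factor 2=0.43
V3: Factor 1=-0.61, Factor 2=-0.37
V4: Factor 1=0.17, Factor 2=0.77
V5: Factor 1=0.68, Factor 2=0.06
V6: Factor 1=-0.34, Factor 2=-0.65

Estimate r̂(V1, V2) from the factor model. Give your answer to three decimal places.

r̂ = Σ λ_i·λ_j across factors = (-0.33)(0.02) + (0.46)(0.43)
  = -0.0066 +0.1978 = 0.1912

0.191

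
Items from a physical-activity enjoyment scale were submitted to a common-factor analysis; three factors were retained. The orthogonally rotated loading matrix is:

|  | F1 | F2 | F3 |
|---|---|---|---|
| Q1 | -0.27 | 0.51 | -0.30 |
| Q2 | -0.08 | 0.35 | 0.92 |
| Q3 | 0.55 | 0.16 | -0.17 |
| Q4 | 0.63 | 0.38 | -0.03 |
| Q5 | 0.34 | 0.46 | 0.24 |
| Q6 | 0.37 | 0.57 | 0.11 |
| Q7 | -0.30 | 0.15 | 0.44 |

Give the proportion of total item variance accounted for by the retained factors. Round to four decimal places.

0.4946

SS loadings by factor: 1.1212, 1.1116, 1.2295; total = 3.4623.
Total variance with 7 standardized items is 7, so the solution explains 3.4623/7 = 0.4946.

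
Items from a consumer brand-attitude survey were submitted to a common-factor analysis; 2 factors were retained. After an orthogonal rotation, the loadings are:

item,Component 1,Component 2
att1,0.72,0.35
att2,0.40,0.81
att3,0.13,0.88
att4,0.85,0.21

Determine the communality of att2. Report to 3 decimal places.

h² = 0.40² + 0.81² = 0.1600 + 0.6561 = 0.8161

0.816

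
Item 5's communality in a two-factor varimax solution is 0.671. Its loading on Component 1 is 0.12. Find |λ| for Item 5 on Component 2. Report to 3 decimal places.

0.810

Under orthogonal rotation h² = Σλ², so λ_Component 2² = h² − (0.0144) = 0.671 − 0.0144 = 0.6566.
|λ| = √0.6566 = 0.8103.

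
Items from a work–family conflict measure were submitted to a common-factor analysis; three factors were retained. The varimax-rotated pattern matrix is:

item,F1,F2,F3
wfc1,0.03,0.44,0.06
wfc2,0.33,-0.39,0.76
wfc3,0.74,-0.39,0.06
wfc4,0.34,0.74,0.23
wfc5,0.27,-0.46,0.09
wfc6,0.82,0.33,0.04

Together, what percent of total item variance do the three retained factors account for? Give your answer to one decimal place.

58.9%

SS loadings by factor: 1.5183, 1.3659, 0.6474; total = 3.5316.
Total variance with 6 standardized items is 6, so the solution explains 3.5316/6 = 0.5886 = 58.86%.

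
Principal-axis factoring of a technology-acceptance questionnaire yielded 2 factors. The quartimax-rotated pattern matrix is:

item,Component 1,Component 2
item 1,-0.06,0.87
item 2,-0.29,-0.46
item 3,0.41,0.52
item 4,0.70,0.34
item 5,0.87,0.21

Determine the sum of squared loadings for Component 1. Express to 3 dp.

SS loadings for Component 1 = (-0.06)² + (-0.29)² + 0.41² + 0.70² + 0.87² = 0.0036 + 0.0841 + 0.1681 + 0.4900 + 0.7569 = 1.5027

1.503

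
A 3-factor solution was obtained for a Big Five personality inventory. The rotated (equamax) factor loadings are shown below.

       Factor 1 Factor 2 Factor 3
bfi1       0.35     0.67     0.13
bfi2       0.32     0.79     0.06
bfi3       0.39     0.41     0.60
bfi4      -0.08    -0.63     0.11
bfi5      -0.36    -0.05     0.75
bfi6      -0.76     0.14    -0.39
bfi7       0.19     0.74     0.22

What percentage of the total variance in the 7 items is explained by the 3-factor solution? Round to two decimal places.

Communalities: 0.5883, 0.7301, 0.6802, 0.4154, 0.6946, 0.7493, 0.6321; Σh² = 4.4900.
Total variance with 7 standardized items is 7, so the solution explains 4.4900/7 = 0.6414 = 64.14%.

64.14%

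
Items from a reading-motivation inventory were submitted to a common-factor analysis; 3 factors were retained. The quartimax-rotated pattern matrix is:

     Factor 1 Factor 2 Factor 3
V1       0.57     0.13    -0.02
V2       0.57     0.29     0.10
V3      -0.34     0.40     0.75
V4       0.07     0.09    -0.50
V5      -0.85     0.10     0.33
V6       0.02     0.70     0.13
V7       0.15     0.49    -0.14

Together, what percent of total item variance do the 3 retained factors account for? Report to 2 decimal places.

49.90%

SS loadings by factor: 1.5157, 1.0092, 0.9683; total = 3.4932.
Total variance with 7 standardized items is 7, so the solution explains 3.4932/7 = 0.4990 = 49.90%.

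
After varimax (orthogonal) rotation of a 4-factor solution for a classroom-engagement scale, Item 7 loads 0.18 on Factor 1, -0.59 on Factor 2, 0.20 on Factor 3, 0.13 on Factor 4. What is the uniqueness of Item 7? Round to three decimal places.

0.563

h² = 0.18² + (-0.59)² + 0.20² + 0.13² = 0.0324 + 0.3481 + 0.0400 + 0.0169 = 0.4374
Uniqueness u² = 1 − h² = 1 − 0.4374 = 0.5626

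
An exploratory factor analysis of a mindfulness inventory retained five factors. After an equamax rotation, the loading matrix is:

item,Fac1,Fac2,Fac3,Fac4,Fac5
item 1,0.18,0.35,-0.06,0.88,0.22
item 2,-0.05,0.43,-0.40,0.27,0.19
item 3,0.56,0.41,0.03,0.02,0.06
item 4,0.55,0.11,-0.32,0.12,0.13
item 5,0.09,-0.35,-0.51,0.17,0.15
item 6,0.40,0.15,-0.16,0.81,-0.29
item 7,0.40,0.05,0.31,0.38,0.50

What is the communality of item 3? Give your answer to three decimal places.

h² = 0.56² + 0.41² + 0.03² + 0.02² + 0.06² = 0.3136 + 0.1681 + 0.0009 + 0.0004 + 0.0036 = 0.4866

0.487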